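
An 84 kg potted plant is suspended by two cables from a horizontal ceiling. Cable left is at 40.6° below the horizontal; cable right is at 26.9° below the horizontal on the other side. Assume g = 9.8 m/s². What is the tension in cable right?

Weight W = 84 × 9.8 = 823.2 N acts straight down.
Horizontal: T_left cos 40.6° = T_right cos 26.9°  →  T_left = 1.175 T_right.
Vertical: T_left sin 40.6° + T_right sin 26.9° = 823.2.
Substituting the horizontal relation into the vertical equation gives 1.217 T_right = 823.2, so T_right = 676.5 N.

T_right ≈ 677 N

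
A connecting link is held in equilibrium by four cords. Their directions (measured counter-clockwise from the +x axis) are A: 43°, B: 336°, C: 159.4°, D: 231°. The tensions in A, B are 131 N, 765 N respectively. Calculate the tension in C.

Resolve: ΣF_x = 131 cos 43° + 765 cos 336° + T_C cos 159.4° + T_D cos 231° = 0.
        ΣF_y = 131 sin 43° + 765 sin 336° + T_C sin 159.4° + T_D sin 231° = 0.
The known terms sum to (794.7, -221.8) N, so -0.9361 T_C − 0.6293 T_D = -794.7 and 0.3518 T_C − 0.7771 T_D = 221.8.
Solving simultaneously: T_C = 798 N, T_D = 75.85 N.

T_C ≈ 798 N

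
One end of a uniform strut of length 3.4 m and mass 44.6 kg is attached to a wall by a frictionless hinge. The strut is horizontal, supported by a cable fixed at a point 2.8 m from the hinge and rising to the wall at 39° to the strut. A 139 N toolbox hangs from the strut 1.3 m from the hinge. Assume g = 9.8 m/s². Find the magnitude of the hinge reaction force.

Take torques about the hinge: T sin 39° · 2.8 = 44.6×9.8×1.7 + 139×1.3 = 923.74 N·m.
So T = 923.74 / (0.6293 × 2.8) = 524.23 N.
ΣF_x = 0: H_x = T cos 39° = 407.4 N.
ΣF_y = 0: H_y = (44.6×9.8 + 139) − T sin 39° = 576.08 − 329.91 = 246.17 N.
|H| = √(H_x² + H_y²) = √((407.4)² + (246.17)²) = 476 N.

|H| ≈ 476 N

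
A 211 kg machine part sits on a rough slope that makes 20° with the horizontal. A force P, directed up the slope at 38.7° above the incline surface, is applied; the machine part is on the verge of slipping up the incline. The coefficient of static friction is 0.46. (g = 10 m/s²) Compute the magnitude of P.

P ≈ 1530 N

On the verge of sliding up the incline, friction equals μN and acts down the slope.
Perpendicular: N + P sin 38.7° = W cos 20° = 1983 N.
Along incline: P cos 38.7° = W sin 20° + μN  with W sin 20° = 721.7 N.
Solving the pair for P and N: P = 1530 N, N = 1026 N (and f = μN = 472.1 N).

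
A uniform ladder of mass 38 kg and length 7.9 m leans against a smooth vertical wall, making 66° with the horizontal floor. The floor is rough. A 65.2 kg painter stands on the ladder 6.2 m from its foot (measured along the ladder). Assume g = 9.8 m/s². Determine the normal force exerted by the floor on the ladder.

N_floor ≈ 1010 N

ΣF_y = 0: N_floor = 38×9.8 + 65.2×9.8 = 1011.4 N.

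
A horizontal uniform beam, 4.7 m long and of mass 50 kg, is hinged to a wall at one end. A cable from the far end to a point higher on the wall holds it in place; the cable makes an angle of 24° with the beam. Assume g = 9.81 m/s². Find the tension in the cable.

T ≈ 603 N

Take torques about the hinge: T sin 24° · 4.7 = 50×9.81×2.35 = 1152.7 N·m.
So T = 1152.7 / (0.4067 × 4.7) = 602.97 N.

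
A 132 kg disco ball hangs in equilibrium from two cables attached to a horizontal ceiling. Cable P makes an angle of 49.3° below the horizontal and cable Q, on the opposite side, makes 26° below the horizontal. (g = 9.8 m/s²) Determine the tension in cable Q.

T_Q ≈ 872 N

Weight W = 132 × 9.8 = 1294 N acts straight down.
Horizontal: T_P cos 49.3° = T_Q cos 26°  →  T_P = 1.378 T_Q.
Vertical: T_P sin 49.3° + T_Q sin 26° = 1294.
Substituting the horizontal relation into the vertical equation gives 1.483 T_Q = 1294, so T_Q = 872.1 N.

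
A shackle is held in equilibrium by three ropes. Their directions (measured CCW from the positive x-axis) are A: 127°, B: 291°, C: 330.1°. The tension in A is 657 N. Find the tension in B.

Resolve: ΣF_x = 657 cos 127° + T_B cos 291° + T_C cos 330.1° = 0.
        ΣF_y = 657 sin 127° + T_B sin 291° + T_C sin 330.1° = 0.
The known terms sum to (-395.4, 524.7) N, so 0.3584 T_B + 0.8669 T_C = 395.4 and -0.9336 T_B − 0.4985 T_C = -524.7.
Solving simultaneously: T_B = 408.7 N, T_C = 287.1 N.

T_B ≈ 409 N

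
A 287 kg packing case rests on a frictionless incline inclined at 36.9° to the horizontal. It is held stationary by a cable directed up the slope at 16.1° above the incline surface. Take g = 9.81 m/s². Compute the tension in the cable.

T ≈ 1760 N

Take axes along and perpendicular to the incline. Weight components: W sin 36.9° = 1690 N down-slope, W cos 36.9° = 2251 N into the surface.
Along incline: T cos 16.1° = W sin 36.9° → T = 1759 N.
Perpendicular: N = W cos 36.9° − T sin 16.1° = 1764 N.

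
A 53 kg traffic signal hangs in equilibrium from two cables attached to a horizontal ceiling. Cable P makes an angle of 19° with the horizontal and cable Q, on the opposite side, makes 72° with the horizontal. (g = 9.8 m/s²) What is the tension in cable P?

Weight W = 53 × 9.8 = 519.4 N acts straight down.
Horizontal: T_P cos 19° = T_Q cos 72°  →  T_Q = 3.06 T_P.
Vertical: T_P sin 19° + T_Q sin 72° = 519.4.
Substituting the horizontal relation into the vertical equation gives 3.236 T_P = 519.4, so T_P = 160.5 N.

T_P ≈ 161 N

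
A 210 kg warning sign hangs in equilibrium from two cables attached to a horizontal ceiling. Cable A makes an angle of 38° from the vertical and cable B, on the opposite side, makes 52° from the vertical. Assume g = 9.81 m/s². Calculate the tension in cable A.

T_A ≈ 1620 N

Angles from the horizontal: cable A is 90° − 38° = 52°, cable B is 90° − 52° = 38°.
Weight W = 210 × 9.81 = 2060 N acts straight down.
Horizontal: T_A cos 52° = T_B cos 38°  →  T_B = 0.7813 T_A.
Vertical: T_A sin 52° + T_B sin 38° = 2060.
Substituting the horizontal relation into the vertical equation gives 1.269 T_A = 2060, so T_A = 1623 N.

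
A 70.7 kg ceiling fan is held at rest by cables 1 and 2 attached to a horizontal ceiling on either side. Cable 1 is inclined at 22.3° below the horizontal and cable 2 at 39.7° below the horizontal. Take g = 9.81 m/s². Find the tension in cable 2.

T_2 ≈ 727 N

Weight W = 70.7 × 9.81 = 693.6 N acts straight down.
Horizontal: T_1 cos 22.3° = T_2 cos 39.7°  →  T_1 = 0.8316 T_2.
Vertical: T_1 sin 22.3° + T_2 sin 39.7° = 693.6.
Substituting the horizontal relation into the vertical equation gives 0.9543 T_2 = 693.6, so T_2 = 726.8 N.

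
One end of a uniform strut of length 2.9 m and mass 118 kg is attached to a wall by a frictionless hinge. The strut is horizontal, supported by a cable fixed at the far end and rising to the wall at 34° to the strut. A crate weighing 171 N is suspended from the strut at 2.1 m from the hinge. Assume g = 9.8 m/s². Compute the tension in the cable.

Take torques about the hinge: T sin 34° · 2.9 = 118×9.8×1.45 + 171×2.1 = 2035.9 N·m.
So T = 2035.9 / (0.5592 × 2.9) = 1255.4 N.

T ≈ 1260 N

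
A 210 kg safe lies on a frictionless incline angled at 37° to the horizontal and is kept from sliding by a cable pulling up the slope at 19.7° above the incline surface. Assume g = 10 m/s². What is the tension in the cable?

Take axes along and perpendicular to the incline. Weight components: W sin 37° = 1264 N down-slope, W cos 37° = 1677 N into the surface.
Along incline: T cos 19.7° = W sin 37° → T = 1342 N.
Perpendicular: N = W cos 37° − T sin 19.7° = 1225 N.

T ≈ 1340 N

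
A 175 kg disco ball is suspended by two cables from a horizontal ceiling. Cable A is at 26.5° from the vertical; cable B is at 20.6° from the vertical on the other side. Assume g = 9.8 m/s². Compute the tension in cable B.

T_B ≈ 1040 N

Angles from the horizontal: cable A is 90° − 26.5° = 63.5°, cable B is 90° − 20.6° = 69.4°.
Weight W = 175 × 9.8 = 1715 N acts straight down.
Horizontal: T_A cos 63.5° = T_B cos 69.4°  →  T_A = 0.7885 T_B.
Vertical: T_A sin 63.5° + T_B sin 69.4° = 1715.
Substituting the horizontal relation into the vertical equation gives 1.642 T_B = 1715, so T_B = 1045 N.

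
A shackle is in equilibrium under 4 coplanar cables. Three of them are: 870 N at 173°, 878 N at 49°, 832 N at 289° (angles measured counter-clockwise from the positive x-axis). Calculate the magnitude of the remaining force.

F ≈ 24.5 N

Sum the known components: ΣF_x = -16.62 N, ΣF_y = -18.01 N.
For equilibrium the remaining force must supply (−ΣF_x, −ΣF_y) = (16.62, 18.01) N.
Magnitude = √((16.62)² + (18.01)²) = 24.51 N; direction = atan2(18.01, 16.62) = 47.3°.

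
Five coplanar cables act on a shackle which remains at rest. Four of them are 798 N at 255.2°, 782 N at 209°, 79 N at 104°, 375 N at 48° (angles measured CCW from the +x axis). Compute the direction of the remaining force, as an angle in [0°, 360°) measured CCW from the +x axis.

θ ≈ 50.5°

Sum the known components: ΣF_x = -656 N, ΣF_y = -795.3 N.
For equilibrium the remaining force must supply (−ΣF_x, −ΣF_y) = (656, 795.3) N.
Magnitude = √((656)² + (795.3)²) = 1031 N; direction = atan2(795.3, 656) = 50.5°.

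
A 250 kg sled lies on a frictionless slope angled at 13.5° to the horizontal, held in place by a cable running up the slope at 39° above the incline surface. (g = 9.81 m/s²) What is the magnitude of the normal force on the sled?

N ≈ 1920 N

Take axes along and perpendicular to the incline. Weight components: W sin 13.5° = 572.5 N down-slope, W cos 13.5° = 2385 N into the surface.
Along incline: T cos 39° = W sin 13.5° → T = 736.7 N.
Perpendicular: N = W cos 13.5° − T sin 39° = 1921 N.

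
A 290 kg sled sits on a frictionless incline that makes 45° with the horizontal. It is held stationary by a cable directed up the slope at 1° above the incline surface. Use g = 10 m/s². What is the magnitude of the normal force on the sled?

N ≈ 2010 N

Take axes along and perpendicular to the incline. Weight components: W sin 45° = 2051 N down-slope, W cos 45° = 2051 N into the surface.
Along incline: T cos 1° = W sin 45° → T = 2051 N.
Perpendicular: N = W cos 45° − T sin 1° = 2015 N.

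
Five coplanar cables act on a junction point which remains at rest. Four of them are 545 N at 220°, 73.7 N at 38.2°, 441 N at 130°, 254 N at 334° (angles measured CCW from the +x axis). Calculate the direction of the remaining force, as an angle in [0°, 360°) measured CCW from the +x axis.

Sum the known components: ΣF_x = -414.8 N, ΣF_y = -78.26 N.
For equilibrium the remaining force must supply (−ΣF_x, −ΣF_y) = (414.8, 78.26) N.
Magnitude = √((414.8)² + (78.26)²) = 422.1 N; direction = atan2(78.26, 414.8) = 10.7°.

θ ≈ 10.7°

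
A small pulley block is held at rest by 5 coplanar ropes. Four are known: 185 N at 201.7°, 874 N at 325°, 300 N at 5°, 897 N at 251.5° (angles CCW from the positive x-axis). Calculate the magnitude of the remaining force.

F ≈ 1500 N

Sum the known components: ΣF_x = 558.3 N, ΣF_y = -1394 N.
For equilibrium the remaining force must supply (−ΣF_x, −ΣF_y) = (-558.3, 1394) N.
Magnitude = √((-558.3)² + (1394)²) = 1502 N; direction = atan2(1394, -558.3) = 111.8°.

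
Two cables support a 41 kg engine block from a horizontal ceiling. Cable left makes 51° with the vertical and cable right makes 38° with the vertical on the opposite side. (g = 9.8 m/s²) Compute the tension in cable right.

Angles from the horizontal: cable left is 90° − 51° = 39°, cable right is 90° − 38° = 52°.
Weight W = 41 × 9.8 = 401.8 N acts straight down.
Horizontal: T_left cos 39° = T_right cos 52°  →  T_left = 0.7922 T_right.
Vertical: T_left sin 39° + T_right sin 52° = 401.8.
Substituting the horizontal relation into the vertical equation gives 1.287 T_right = 401.8, so T_right = 312.3 N.

T_right ≈ 312 N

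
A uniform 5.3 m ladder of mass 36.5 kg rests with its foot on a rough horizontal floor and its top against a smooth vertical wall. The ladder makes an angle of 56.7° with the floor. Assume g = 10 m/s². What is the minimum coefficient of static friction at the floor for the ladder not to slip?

ΣF_y = 0: N_floor = 36.5×10 = 365 N.
Torques about the foot: N_wall · 5.3 sin 56.7° = 36.5×10×2.65 cos 56.7° → N_wall = 119.88 N.
ΣF_x = 0: f_floor = N_wall = 119.88 N.
μ_min = f_floor / N_floor = 119.88 / 365 = 0.3284.

μ_min ≈ 0.328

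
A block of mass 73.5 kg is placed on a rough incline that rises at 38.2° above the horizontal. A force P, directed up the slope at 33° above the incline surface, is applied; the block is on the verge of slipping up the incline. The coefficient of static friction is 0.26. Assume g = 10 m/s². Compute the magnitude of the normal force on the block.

N ≈ 242 N

On the verge of sliding up the incline, friction equals μN and acts down the slope.
Perpendicular: N + P sin 33° = W cos 38.2° = 577.6 N.
Along incline: P cos 33° = W sin 38.2° + μN  with W sin 38.2° = 454.5 N.
Solving the pair for P and N: P = 616.9 N, N = 241.6 N (and f = μN = 62.82 N).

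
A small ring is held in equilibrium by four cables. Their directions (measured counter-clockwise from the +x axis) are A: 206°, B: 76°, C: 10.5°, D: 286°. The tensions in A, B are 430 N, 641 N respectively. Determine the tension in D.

Resolve: ΣF_x = 430 cos 206° + 641 cos 76° + T_C cos 10.5° + T_D cos 286° = 0.
        ΣF_y = 430 sin 206° + 641 sin 76° + T_C sin 10.5° + T_D sin 286° = 0.
The known terms sum to (-231.4, 433.5) N, so 0.9833 T_C + 0.2756 T_D = 231.4 and 0.1822 T_C − 0.9613 T_D = -433.5.
Solving simultaneously: T_C = 103.4 N, T_D = 470.5 N.

T_D ≈ 471 N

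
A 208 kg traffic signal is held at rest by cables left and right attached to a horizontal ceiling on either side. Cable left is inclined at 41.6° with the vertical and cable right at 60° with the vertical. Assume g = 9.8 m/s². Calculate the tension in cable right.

T_right ≈ 1380 N

Angles from the horizontal: cable left is 90° − 41.6° = 48.4°, cable right is 90° − 60° = 30°.
Weight W = 208 × 9.8 = 2038 N acts straight down.
Horizontal: T_left cos 48.4° = T_right cos 30°  →  T_left = 1.304 T_right.
Vertical: T_left sin 48.4° + T_right sin 30° = 2038.
Substituting the horizontal relation into the vertical equation gives 1.475 T_right = 2038, so T_right = 1382 N.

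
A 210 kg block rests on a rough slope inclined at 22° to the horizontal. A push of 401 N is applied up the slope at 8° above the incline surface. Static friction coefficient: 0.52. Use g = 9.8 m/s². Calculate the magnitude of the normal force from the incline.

Axes along / perpendicular to the incline. W sin 22° = 770.9 N down-slope; W cos 22° = 1908 N into the surface.
Perpendicular: N = W cos 22° − P sin 8° = 1908 − 55.81 = 1852 N.
Along incline: P cos 8° + f = W sin 22° (friction acts up-slope) → f = 770.9 − 397.1 = 373.8 N.
|f| = 373.8 N ≤ μN = 963.2 N, so the block is indeed static.

N ≈ 1850 N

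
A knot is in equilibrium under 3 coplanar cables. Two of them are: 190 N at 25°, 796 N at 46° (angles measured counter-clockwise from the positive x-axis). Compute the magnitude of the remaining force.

Sum the known components: ΣF_x = 725.1 N, ΣF_y = 652.9 N.
For equilibrium the remaining force must supply (−ΣF_x, −ΣF_y) = (-725.1, -652.9) N.
Magnitude = √((-725.1)² + (-652.9)²) = 975.8 N; direction = atan2(-652.9, -725.1) = 222.0°.

F ≈ 976 N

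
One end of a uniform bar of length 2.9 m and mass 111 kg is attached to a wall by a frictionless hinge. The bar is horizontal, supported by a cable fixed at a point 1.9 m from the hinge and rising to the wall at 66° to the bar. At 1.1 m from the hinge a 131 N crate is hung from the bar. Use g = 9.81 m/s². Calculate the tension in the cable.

Take torques about the hinge: T sin 66° · 1.9 = 111×9.81×1.45 + 131×1.1 = 1723 N·m.
So T = 1723 / (0.9135 × 1.9) = 992.67 N.

T ≈ 993 N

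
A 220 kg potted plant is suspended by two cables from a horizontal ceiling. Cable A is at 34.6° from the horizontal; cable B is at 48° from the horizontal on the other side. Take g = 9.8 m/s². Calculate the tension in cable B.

Weight W = 220 × 9.8 = 2156 N acts straight down.
Horizontal: T_A cos 34.6° = T_B cos 48°  →  T_A = 0.8129 T_B.
Vertical: T_A sin 34.6° + T_B sin 48° = 2156.
Substituting the horizontal relation into the vertical equation gives 1.205 T_B = 2156, so T_B = 1790 N.

T_B ≈ 1790 N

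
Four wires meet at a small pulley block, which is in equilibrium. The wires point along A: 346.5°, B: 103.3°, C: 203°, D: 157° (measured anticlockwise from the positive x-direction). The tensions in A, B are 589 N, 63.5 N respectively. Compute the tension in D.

T_D ≈ 400 N

Resolve: ΣF_x = 589 cos 346.5° + 63.5 cos 103.3° + T_C cos 203° + T_D cos 157° = 0.
        ΣF_y = 589 sin 346.5° + 63.5 sin 103.3° + T_C sin 203° + T_D sin 157° = 0.
The known terms sum to (558.1, -75.7) N, so -0.9205 T_C − 0.9205 T_D = -558.1 and -0.3907 T_C + 0.3907 T_D = 75.7.
Solving simultaneously: T_C = 206.3 N, T_D = 400 N.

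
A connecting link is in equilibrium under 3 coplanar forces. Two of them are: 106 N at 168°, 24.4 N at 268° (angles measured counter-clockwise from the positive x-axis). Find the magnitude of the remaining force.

Sum the known components: ΣF_x = -104.5 N, ΣF_y = -2.346 N.
For equilibrium the remaining force must supply (−ΣF_x, −ΣF_y) = (104.5, 2.346) N.
Magnitude = √((104.5)² + (2.346)²) = 104.6 N; direction = atan2(2.346, 104.5) = 1.3°.

F ≈ 105 N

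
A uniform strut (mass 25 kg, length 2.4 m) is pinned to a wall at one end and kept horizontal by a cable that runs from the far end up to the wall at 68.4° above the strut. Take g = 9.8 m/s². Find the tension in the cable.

Take torques about the hinge: T sin 68.4° · 2.4 = 25×9.8×1.2 = 294 N·m.
So T = 294 / (0.9298 × 2.4) = 131.75 N.

T ≈ 132 N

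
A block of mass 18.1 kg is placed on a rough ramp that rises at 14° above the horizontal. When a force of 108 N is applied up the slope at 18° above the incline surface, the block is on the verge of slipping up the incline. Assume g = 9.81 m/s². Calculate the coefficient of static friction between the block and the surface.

On the verge of sliding up the incline, friction is at its maximum μN and acts down the slope.
Perpendicular to incline: N = W cos 14° − P sin 18° = 172.3 − 33.37 = 138.9 N.
Along incline: P cos 18° − μN = W sin 14° → μ = −(W sin 14° − P cos 18°) / N = 0.4302.

μ ≈ 0.430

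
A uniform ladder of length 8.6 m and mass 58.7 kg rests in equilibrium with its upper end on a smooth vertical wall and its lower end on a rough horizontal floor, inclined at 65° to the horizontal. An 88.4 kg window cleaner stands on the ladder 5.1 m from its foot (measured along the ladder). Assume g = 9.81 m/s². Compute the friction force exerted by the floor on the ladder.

Torques about the foot: N_wall · 8.6 sin 65° = 58.7×9.81×4.3 cos 65° + 88.4×9.81×5.1 cos 65° → N_wall = 374.07 N.
ΣF_x = 0: f_floor = N_wall = 374.07 N.

f ≈ 374 N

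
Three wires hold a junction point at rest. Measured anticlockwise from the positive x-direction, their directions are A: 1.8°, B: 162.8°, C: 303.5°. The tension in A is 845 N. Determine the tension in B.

Resolve: ΣF_x = 845 cos 1.8° + T_B cos 162.8° + T_C cos 303.5° = 0.
        ΣF_y = 845 sin 1.8° + T_B sin 162.8° + T_C sin 303.5° = 0.
The known terms sum to (844.6, 26.54) N, so -0.9553 T_B + 0.5519 T_C = -844.6 and 0.2957 T_B − 0.8339 T_C = -26.54.
Solving simultaneously: T_B = 1135 N, T_C = 434.3 N.

T_B ≈ 1140 N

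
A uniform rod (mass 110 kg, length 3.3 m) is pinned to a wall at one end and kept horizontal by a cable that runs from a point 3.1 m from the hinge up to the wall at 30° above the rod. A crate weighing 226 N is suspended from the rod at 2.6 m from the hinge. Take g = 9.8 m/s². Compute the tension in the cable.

Take torques about the hinge: T sin 30° · 3.1 = 110×9.8×1.65 + 226×2.6 = 2366.3 N·m.
So T = 2366.3 / (0.5000 × 3.1) = 1526.6 N.

T ≈ 1530 N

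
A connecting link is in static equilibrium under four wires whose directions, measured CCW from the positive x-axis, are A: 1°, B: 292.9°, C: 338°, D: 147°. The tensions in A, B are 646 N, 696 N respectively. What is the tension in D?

Resolve: ΣF_x = 646 cos 1° + 696 cos 292.9° + T_C cos 338° + T_D cos 147° = 0.
        ΣF_y = 646 sin 1° + 696 sin 292.9° + T_C sin 338° + T_D sin 147° = 0.
The known terms sum to (916.7, -629.9) N, so 0.9272 T_C − 0.8387 T_D = -916.7 and -0.3746 T_C + 0.5446 T_D = 629.9.
Solving simultaneously: T_C = 151.8 N, T_D = 1261 N.

T_D ≈ 1260 N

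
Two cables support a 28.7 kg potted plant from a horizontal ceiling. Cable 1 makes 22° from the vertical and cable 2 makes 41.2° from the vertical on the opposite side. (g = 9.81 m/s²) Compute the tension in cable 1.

Angles from the horizontal: cable 1 is 90° − 22° = 68°, cable 2 is 90° − 41.2° = 48.8°.
Weight W = 28.7 × 9.81 = 281.5 N acts straight down.
Horizontal: T_1 cos 68° = T_2 cos 48.8°  →  T_2 = 0.5687 T_1.
Vertical: T_1 sin 68° + T_2 sin 48.8° = 281.5.
Substituting the horizontal relation into the vertical equation gives 1.355 T_1 = 281.5, so T_1 = 207.8 N.

T_1 ≈ 208 N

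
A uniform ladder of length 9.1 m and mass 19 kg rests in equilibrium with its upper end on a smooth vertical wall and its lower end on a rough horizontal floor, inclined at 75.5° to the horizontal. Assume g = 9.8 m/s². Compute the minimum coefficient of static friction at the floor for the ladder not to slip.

ΣF_y = 0: N_floor = 19×9.8 = 186.2 N.
Torques about the foot: N_wall · 9.1 sin 75.5° = 19×9.8×4.55 cos 75.5° → N_wall = 24.077 N.
ΣF_x = 0: f_floor = N_wall = 24.077 N.
μ_min = f_floor / N_floor = 24.077 / 186.2 = 0.1293.

μ_min ≈ 0.129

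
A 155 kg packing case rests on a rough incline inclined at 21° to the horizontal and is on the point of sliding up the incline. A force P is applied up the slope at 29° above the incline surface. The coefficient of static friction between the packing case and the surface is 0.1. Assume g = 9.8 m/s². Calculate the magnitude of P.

P ≈ 743 N

On the verge of sliding up the incline, friction equals μN and acts down the slope.
Perpendicular: N + P sin 29° = W cos 21° = 1418 N.
Along incline: P cos 29° = W sin 21° + μN  with W sin 21° = 544.4 N.
Solving the pair for P and N: P = 743.3 N, N = 1058 N (and f = μN = 105.8 N).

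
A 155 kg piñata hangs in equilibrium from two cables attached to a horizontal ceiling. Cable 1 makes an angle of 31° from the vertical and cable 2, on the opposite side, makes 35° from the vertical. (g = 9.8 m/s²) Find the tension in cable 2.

Angles from the horizontal: cable 1 is 90° − 31° = 59°, cable 2 is 90° − 35° = 55°.
Weight W = 155 × 9.8 = 1519 N acts straight down.
Horizontal: T_1 cos 59° = T_2 cos 55°  →  T_1 = 1.114 T_2.
Vertical: T_1 sin 59° + T_2 sin 55° = 1519.
Substituting the horizontal relation into the vertical equation gives 1.774 T_2 = 1519, so T_2 = 856.4 N.

T_2 ≈ 856 N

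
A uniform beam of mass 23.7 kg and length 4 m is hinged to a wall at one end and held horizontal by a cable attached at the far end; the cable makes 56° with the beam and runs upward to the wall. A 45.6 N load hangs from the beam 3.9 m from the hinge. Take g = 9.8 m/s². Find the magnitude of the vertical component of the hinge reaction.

Take torques about the hinge: T sin 56° · 4 = 23.7×9.8×2 + 45.6×3.9 = 642.36 N·m.
So T = 642.36 / (0.8290 × 4) = 193.71 N.
ΣF_y = 0: H_y = (23.7×9.8 + 45.6) − T sin 56° = 277.86 − 160.59 = 117.27 N.

|H_y| ≈ 117 N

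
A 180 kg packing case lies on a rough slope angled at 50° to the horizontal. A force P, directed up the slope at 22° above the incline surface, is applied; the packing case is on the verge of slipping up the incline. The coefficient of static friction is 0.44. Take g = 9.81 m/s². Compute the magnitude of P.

On the verge of sliding up the incline, friction equals μN and acts down the slope.
Perpendicular: N + P sin 22° = W cos 50° = 1135 N.
Along incline: P cos 22° = W sin 50° + μN  with W sin 50° = 1353 N.
Solving the pair for P and N: P = 1696 N, N = 499.7 N (and f = μN = 219.9 N).

P ≈ 1700 N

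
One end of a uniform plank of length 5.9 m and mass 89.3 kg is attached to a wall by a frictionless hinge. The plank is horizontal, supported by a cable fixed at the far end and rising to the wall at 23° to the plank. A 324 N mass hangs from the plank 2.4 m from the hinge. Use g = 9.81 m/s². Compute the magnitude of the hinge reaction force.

Take torques about the hinge: T sin 23° · 5.9 = 89.3×9.81×2.95 + 324×2.4 = 3361.9 N·m.
So T = 3361.9 / (0.3907 × 5.9) = 1458.3 N.
ΣF_x = 0: H_x = T cos 23° = 1342.4 N.
ΣF_y = 0: H_y = (89.3×9.81 + 324) − T sin 23° = 1200 − 569.81 = 630.22 N.
|H| = √(H_x² + H_y²) = √((1342.4)² + (630.22)²) = 1483 N.

|H| ≈ 1480 N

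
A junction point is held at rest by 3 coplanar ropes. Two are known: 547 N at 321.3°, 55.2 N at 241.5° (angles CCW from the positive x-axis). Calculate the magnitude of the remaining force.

F ≈ 559 N

Sum the known components: ΣF_x = 400.6 N, ΣF_y = -390.5 N.
For equilibrium the remaining force must supply (−ΣF_x, −ΣF_y) = (-400.6, 390.5) N.
Magnitude = √((-400.6)² + (390.5)²) = 559.4 N; direction = atan2(390.5, -400.6) = 135.7°.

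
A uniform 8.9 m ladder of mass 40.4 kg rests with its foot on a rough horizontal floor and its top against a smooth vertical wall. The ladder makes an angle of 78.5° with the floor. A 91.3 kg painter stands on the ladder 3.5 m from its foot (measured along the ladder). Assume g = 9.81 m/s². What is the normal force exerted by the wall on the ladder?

N_wall ≈ 112 N

Torques about the foot: N_wall · 8.9 sin 78.5° = 40.4×9.81×4.45 cos 78.5° + 91.3×9.81×3.5 cos 78.5° → N_wall = 111.98 N.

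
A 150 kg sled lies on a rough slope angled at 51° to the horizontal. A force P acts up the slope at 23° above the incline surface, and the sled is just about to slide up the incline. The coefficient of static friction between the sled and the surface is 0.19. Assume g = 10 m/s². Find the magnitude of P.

P ≈ 1350 N

On the verge of sliding up the incline, friction equals μN and acts down the slope.
Perpendicular: N + P sin 23° = W cos 51° = 944 N.
Along incline: P cos 23° = W sin 51° + μN  with W sin 51° = 1166 N.
Solving the pair for P and N: P = 1352 N, N = 415.6 N (and f = μN = 78.97 N).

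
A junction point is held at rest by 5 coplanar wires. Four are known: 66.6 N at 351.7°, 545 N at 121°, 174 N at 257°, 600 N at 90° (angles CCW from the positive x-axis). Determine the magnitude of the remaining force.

Sum the known components: ΣF_x = -253.9 N, ΣF_y = 888 N.
For equilibrium the remaining force must supply (−ΣF_x, −ΣF_y) = (253.9, -888) N.
Magnitude = √((253.9)² + (-888)²) = 923.6 N; direction = atan2(-888, 253.9) = 286.0°.

F ≈ 924 N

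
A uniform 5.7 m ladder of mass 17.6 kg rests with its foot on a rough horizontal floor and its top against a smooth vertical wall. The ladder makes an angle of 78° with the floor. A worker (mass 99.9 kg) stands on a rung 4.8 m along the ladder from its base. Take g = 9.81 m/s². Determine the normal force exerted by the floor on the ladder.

ΣF_y = 0: N_floor = 17.6×9.81 + 99.9×9.81 = 1152.7 N.

N_floor ≈ 1150 N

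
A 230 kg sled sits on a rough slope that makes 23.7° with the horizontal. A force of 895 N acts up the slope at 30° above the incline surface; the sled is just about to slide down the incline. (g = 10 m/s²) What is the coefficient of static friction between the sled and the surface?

On the verge of sliding down the incline, friction is at its maximum μN and acts up the slope.
Perpendicular to incline: N = W cos 23.7° − P sin 30° = 2106 − 447.5 = 1659 N.
Along incline: P cos 30° + μN = W sin 23.7° → μ = (W sin 23.7° − P cos 30°) / N = 0.09007.

μ ≈ 0.0901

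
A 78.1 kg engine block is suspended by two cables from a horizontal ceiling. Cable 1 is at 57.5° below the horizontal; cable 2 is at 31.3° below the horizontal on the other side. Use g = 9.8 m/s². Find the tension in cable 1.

Weight W = 78.1 × 9.8 = 765.4 N acts straight down.
Horizontal: T_1 cos 57.5° = T_2 cos 31.3°  →  T_2 = 0.6288 T_1.
Vertical: T_1 sin 57.5° + T_2 sin 31.3° = 765.4.
Substituting the horizontal relation into the vertical equation gives 1.17 T_1 = 765.4, so T_1 = 654.1 N.

T_1 ≈ 654 N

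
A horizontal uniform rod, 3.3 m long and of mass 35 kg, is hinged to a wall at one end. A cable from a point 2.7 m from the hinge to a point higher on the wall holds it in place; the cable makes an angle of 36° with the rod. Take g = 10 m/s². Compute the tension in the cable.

T ≈ 364 N

Take torques about the hinge: T sin 36° · 2.7 = 35×10×1.65 = 577.5 N·m.
So T = 577.5 / (0.5878 × 2.7) = 363.89 N.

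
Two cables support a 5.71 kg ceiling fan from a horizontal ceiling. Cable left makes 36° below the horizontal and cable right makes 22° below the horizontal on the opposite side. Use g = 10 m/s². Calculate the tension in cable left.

T_left ≈ 62.4 N

Weight W = 5.71 × 10 = 57.1 N acts straight down.
Horizontal: T_left cos 36° = T_right cos 22°  →  T_right = 0.8726 T_left.
Vertical: T_left sin 36° + T_right sin 22° = 57.1.
Substituting the horizontal relation into the vertical equation gives 0.9146 T_left = 57.1, so T_left = 62.43 N.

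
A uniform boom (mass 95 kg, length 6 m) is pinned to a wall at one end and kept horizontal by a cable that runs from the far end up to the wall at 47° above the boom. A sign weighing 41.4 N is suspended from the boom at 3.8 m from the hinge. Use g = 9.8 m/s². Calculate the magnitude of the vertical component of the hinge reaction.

Take torques about the hinge: T sin 47° · 6 = 95×9.8×3 + 41.4×3.8 = 2950.3 N·m.
So T = 2950.3 / (0.7314 × 6) = 672.34 N.
ΣF_y = 0: H_y = (95×9.8 + 41.4) − T sin 47° = 972.4 − 491.72 = 480.68 N.

|H_y| ≈ 481 N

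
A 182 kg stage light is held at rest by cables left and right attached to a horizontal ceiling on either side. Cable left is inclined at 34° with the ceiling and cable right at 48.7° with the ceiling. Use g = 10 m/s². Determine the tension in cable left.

T_left ≈ 1210 N

Weight W = 182 × 10 = 1820 N acts straight down.
Horizontal: T_left cos 34° = T_right cos 48.7°  →  T_right = 1.256 T_left.
Vertical: T_left sin 34° + T_right sin 48.7° = 1820.
Substituting the horizontal relation into the vertical equation gives 1.503 T_left = 1820, so T_left = 1211 N.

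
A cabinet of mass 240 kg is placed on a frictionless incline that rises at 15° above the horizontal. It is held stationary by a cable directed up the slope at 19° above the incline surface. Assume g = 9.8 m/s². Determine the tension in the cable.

Take axes along and perpendicular to the incline. Weight components: W sin 15° = 608.7 N down-slope, W cos 15° = 2272 N into the surface.
Along incline: T cos 19° = W sin 15° → T = 643.8 N.
Perpendicular: N = W cos 15° − T sin 19° = 2062 N.

T ≈ 644 N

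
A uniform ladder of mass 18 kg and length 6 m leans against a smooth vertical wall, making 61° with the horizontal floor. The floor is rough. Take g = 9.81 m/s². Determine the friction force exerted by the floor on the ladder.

Torques about the foot: N_wall · 6 sin 61° = 18×9.81×3 cos 61° → N_wall = 48.94 N.
ΣF_x = 0: f_floor = N_wall = 48.94 N.

f ≈ 48.9 N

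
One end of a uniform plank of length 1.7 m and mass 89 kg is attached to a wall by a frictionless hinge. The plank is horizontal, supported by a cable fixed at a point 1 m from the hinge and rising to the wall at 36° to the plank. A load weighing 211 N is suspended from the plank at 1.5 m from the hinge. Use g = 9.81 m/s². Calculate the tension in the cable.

Take torques about the hinge: T sin 36° · 1 = 89×9.81×0.85 + 211×1.5 = 1058.6 N·m.
So T = 1058.6 / (0.5878 × 1) = 1801 N.

T ≈ 1800 N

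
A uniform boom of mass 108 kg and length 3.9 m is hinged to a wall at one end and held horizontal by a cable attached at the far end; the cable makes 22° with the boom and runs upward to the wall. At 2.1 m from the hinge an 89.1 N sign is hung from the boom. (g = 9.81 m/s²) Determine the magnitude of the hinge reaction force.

|H| ≈ 1540 N

Take torques about the hinge: T sin 22° · 3.9 = 108×9.81×1.95 + 89.1×2.1 = 2253.1 N·m.
So T = 2253.1 / (0.3746 × 3.9) = 1542.2 N.
ΣF_x = 0: H_x = T cos 22° = 1429.9 N.
ΣF_y = 0: H_y = (108×9.81 + 89.1) − T sin 22° = 1148.6 − 577.72 = 570.86 N.
|H| = √(H_x² + H_y²) = √((1429.9)² + (570.86)²) = 1539.6 N.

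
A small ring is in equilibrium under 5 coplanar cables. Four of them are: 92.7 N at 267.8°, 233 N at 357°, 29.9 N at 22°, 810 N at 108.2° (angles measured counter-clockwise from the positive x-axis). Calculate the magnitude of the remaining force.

Sum the known components: ΣF_x = 3.854 N, ΣF_y = 675.9 N.
For equilibrium the remaining force must supply (−ΣF_x, −ΣF_y) = (-3.854, -675.9) N.
Magnitude = √((-3.854)² + (-675.9)²) = 675.9 N; direction = atan2(-675.9, -3.854) = 269.7°.

F ≈ 676 N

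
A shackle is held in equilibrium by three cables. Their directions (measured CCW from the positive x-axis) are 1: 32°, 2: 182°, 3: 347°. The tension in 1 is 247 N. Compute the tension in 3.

Resolve: ΣF_x = 247 cos 32° + T_2 cos 182° + T_3 cos 347° = 0.
        ΣF_y = 247 sin 32° + T_2 sin 182° + T_3 sin 347° = 0.
The known terms sum to (209.5, 130.9) N, so -0.9994 T_2 + 0.9744 T_3 = -209.5 and -0.0349 T_2 − 0.2250 T_3 = -130.9.
Solving simultaneously: T_2 = 674.8 N, T_3 = 477.2 N.

T_3 ≈ 477 N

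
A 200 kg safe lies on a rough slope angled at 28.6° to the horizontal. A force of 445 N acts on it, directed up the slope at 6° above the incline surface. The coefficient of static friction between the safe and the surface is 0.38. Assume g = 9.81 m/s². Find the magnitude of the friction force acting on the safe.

f ≈ 497 N

Axes along / perpendicular to the incline. W sin 28.6° = 939.2 N down-slope; W cos 28.6° = 1723 N into the surface.
Perpendicular: N = W cos 28.6° − P sin 6° = 1723 − 46.52 = 1676 N.
Along incline: P cos 6° + f = W sin 28.6° (friction acts up-slope) → f = 939.2 − 442.6 = 496.6 N.
|f| = 496.6 N ≤ μN = 636.9 N, so the safe is indeed static.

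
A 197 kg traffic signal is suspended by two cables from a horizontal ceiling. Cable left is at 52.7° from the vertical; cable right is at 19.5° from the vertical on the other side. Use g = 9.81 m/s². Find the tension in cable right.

T_right ≈ 1610 N

Angles from the horizontal: cable left is 90° − 52.7° = 37.3°, cable right is 90° − 19.5° = 70.5°.
Weight W = 197 × 9.81 = 1933 N acts straight down.
Horizontal: T_left cos 37.3° = T_right cos 70.5°  →  T_left = 0.4196 T_right.
Vertical: T_left sin 37.3° + T_right sin 70.5° = 1933.
Substituting the horizontal relation into the vertical equation gives 1.197 T_right = 1933, so T_right = 1615 N.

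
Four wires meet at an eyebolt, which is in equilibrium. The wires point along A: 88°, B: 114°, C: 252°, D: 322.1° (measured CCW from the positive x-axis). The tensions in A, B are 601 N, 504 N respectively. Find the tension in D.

Resolve: ΣF_x = 601 cos 88° + 504 cos 114° + T_C cos 252° + T_D cos 322.1° = 0.
        ΣF_y = 601 sin 88° + 504 sin 114° + T_C sin 252° + T_D sin 322.1° = 0.
The known terms sum to (-184, 1061) N, so -0.3090 T_C + 0.7891 T_D = 184 and -0.9511 T_C − 0.6143 T_D = -1061.
Solving simultaneously: T_C = 770.2 N, T_D = 534.8 N.

T_D ≈ 535 N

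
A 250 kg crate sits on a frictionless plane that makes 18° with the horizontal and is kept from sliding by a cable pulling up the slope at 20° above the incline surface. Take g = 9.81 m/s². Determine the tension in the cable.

Take axes along and perpendicular to the incline. Weight components: W sin 18° = 757.9 N down-slope, W cos 18° = 2332 N into the surface.
Along incline: T cos 20° = W sin 18° → T = 806.5 N.
Perpendicular: N = W cos 18° − T sin 20° = 2057 N.

T ≈ 807 N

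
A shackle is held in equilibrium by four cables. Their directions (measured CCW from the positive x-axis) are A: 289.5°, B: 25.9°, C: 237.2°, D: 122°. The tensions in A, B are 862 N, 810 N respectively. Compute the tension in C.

T_C ≈ 684 N

Resolve: ΣF_x = 862 cos 289.5° + 810 cos 25.9° + T_C cos 237.2° + T_D cos 122° = 0.
        ΣF_y = 862 sin 289.5° + 810 sin 25.9° + T_C sin 237.2° + T_D sin 122° = 0.
The known terms sum to (1016, -458.7) N, so -0.5417 T_C − 0.5299 T_D = -1016 and -0.8406 T_C + 0.8480 T_D = 458.7.
Solving simultaneously: T_C = 683.9 N, T_D = 1219 N.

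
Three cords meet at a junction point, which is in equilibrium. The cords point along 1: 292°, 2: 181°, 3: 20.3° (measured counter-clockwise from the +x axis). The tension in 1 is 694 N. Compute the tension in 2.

T_2 ≈ 2100 N

Resolve: ΣF_x = 694 cos 292° + T_2 cos 181° + T_3 cos 20.3° = 0.
        ΣF_y = 694 sin 292° + T_2 sin 181° + T_3 sin 20.3° = 0.
The known terms sum to (260, -643.5) N, so -0.9998 T_2 + 0.9379 T_3 = -260 and -0.0175 T_2 + 0.3469 T_3 = 643.5.
Solving simultaneously: T_2 = 2099 N, T_3 = 1960 N.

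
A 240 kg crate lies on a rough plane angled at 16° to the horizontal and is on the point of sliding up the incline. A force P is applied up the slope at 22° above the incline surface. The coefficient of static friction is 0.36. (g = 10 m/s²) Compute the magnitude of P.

On the verge of sliding up the incline, friction equals μN and acts down the slope.
Perpendicular: N + P sin 22° = W cos 16° = 2307 N.
Along incline: P cos 22° = W sin 16° + μN  with W sin 16° = 661.5 N.
Solving the pair for P and N: P = 1405 N, N = 1781 N (and f = μN = 641.1 N).

P ≈ 1400 N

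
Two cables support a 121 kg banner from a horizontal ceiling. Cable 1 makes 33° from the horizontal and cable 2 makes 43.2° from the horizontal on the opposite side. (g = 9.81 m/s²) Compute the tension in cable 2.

T_2 ≈ 1030 N

Weight W = 121 × 9.81 = 1187 N acts straight down.
Horizontal: T_1 cos 33° = T_2 cos 43.2°  →  T_1 = 0.8692 T_2.
Vertical: T_1 sin 33° + T_2 sin 43.2° = 1187.
Substituting the horizontal relation into the vertical equation gives 1.158 T_2 = 1187, so T_2 = 1025 N.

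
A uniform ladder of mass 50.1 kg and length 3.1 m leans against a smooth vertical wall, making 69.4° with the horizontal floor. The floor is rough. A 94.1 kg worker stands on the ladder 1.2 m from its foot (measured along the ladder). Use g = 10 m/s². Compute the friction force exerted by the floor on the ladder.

Torques about the foot: N_wall · 3.1 sin 69.4° = 50.1×10×1.55 cos 69.4° + 94.1×10×1.2 cos 69.4° → N_wall = 231.07 N.
ΣF_x = 0: f_floor = N_wall = 231.07 N.

f ≈ 231 N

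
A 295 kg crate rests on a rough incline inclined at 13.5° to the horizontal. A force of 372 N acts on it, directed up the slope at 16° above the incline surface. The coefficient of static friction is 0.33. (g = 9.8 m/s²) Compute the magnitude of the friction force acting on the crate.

Axes along / perpendicular to the incline. W sin 13.5° = 674.9 N down-slope; W cos 13.5° = 2811 N into the surface.
Perpendicular: N = W cos 13.5° − P sin 16° = 2811 − 102.5 = 2709 N.
Along incline: P cos 16° + f = W sin 13.5° (friction acts up-slope) → f = 674.9 − 357.6 = 317.3 N.
|f| = 317.3 N ≤ μN = 893.8 N, so the crate is indeed static.

f ≈ 317 N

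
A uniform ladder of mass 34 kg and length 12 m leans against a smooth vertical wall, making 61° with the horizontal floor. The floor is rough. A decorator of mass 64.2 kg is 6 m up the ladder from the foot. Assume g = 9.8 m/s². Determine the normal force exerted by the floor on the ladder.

N_floor ≈ 962 N

ΣF_y = 0: N_floor = 34×9.8 + 64.2×9.8 = 962.36 N.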